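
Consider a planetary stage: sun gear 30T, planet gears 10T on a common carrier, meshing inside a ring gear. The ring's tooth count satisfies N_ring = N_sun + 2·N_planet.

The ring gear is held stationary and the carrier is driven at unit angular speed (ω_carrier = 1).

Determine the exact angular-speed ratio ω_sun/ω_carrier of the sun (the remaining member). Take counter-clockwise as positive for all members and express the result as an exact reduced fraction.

8/3

N_ring = 30 + 2·10 = 50
30(ω_s−ω_c) = −50(ω_r−ω_c),  ω_r=0, ω_c=1
ω_s = 1 − (50/30)(0−1) = 8/3
ω_s/ω_c = 8/3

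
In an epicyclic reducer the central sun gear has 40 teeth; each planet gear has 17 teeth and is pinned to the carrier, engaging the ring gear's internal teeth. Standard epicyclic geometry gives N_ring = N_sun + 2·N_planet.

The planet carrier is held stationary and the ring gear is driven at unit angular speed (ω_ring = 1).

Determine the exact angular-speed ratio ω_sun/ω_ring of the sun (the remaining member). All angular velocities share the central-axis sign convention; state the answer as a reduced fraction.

N_ring = 40 + 2·17 = 74
40(ω_s−ω_c) = −74(ω_r−ω_c),  ω_c=0, ω_r=1
ω_s = 0 − (74/40)(1−0) = -37/20
ω_s/ω_r = -37/20

-37/20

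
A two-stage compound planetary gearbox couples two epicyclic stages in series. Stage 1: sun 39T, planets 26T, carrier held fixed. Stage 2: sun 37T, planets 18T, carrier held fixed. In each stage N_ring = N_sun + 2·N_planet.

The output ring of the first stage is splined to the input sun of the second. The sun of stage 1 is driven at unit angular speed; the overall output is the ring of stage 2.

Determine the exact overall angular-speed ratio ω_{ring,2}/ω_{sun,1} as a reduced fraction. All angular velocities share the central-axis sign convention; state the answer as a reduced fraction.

111/511

Stage 1: N_ring = 39 + 2·26 = 91
Stage 1: 39(ω_s−ω_c) = −91(ω_r−ω_c),  ω_c=0, ω_s=1
Stage 1: ω_r = 0 − (39/91)(1−0) = -3/7
  ⇒ ω_r¹/ω_s¹ = -3/7
Stage 2: N_ring = 37 + 2·18 = 73
Stage 2: 37(ω_s−ω_c) = −73(ω_r−ω_c),  ω_c=0, ω_s=1
Stage 2: ω_r = 0 − (37/73)(1−0) = -37/73
  ⇒ ω_r²/ω_s² = -37/73
Coupling ω_s² = ω_r¹ ⇒ overall = -3/7 × -37/73 = 111/511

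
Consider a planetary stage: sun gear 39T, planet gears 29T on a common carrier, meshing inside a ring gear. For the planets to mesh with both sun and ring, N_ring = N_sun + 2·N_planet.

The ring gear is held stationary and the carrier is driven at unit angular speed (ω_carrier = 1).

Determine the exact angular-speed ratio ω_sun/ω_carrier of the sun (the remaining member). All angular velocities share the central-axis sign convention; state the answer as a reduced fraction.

N_ring = 39 + 2·29 = 97
39(ω_s−ω_c) = −97(ω_r−ω_c),  ω_r=0, ω_c=1
ω_s = 1 − (97/39)(0−1) = 136/39
ω_s/ω_c = 136/39

136/39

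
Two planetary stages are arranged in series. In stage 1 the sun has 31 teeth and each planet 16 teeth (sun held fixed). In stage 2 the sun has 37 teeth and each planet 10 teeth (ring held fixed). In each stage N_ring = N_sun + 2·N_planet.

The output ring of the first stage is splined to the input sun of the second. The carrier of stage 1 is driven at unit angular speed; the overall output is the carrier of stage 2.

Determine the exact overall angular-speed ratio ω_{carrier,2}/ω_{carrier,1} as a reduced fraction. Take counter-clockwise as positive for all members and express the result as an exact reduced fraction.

Stage 1: N_ring = 31 + 2·16 = 63
Stage 1: 31(ω_s−ω_c) = −63(ω_r−ω_c),  ω_s=0, ω_c=1
Stage 1: ω_r = 1 − (31/63)(0−1) = 94/63
  ⇒ ω_r¹/ω_c¹ = 94/63
Stage 2: N_ring = 37 + 2·10 = 57
Stage 2: 37(ω_s−ω_c) = −57(ω_r−ω_c),  ω_r=0, ω_s=1
Stage 2: 37(1−ω_c) = −57(0−ω_c)  ⇒  94ω_c = 37  ⇒  ω_c = 37/94
  ⇒ ω_c²/ω_s² = 37/94
Coupling ω_s² = ω_r¹ ⇒ overall = 94/63 × 37/94 = 37/63

37/63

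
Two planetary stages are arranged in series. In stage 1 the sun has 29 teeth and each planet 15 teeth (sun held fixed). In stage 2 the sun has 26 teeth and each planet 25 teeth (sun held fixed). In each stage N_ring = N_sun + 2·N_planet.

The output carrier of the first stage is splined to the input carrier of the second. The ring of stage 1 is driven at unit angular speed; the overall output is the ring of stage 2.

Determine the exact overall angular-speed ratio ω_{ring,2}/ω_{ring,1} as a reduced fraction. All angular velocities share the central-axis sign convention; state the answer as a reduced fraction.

Stage 1: N_ring = 29 + 2·15 = 59
Stage 1: 29(ω_s−ω_c) = −59(ω_r−ω_c),  ω_s=0, ω_r=1
Stage 1: 29(0−ω_c) = −59(1−ω_c)  ⇒  88ω_c = 59  ⇒  ω_c = 59/88
  ⇒ ω_c¹/ω_r¹ = 59/88
Stage 2: N_ring = 26 + 2·25 = 76
Stage 2: 26(ω_s−ω_c) = −76(ω_r−ω_c),  ω_s=0, ω_c=1
Stage 2: ω_r = 1 − (26/76)(0−1) = 51/38
  ⇒ ω_r²/ω_c² = 51/38
Coupling ω_c² = ω_c¹ ⇒ overall = 59/88 × 51/38 = 3009/3344

3009/3344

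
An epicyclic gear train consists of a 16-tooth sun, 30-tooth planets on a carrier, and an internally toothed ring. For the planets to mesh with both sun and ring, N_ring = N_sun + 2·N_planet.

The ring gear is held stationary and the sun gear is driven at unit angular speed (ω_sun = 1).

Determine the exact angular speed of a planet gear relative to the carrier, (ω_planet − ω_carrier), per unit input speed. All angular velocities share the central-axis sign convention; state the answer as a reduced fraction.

N_ring = 16 + 2·30 = 76
16(ω_s−ω_c) = −76(ω_r−ω_c),  ω_r=0, ω_s=1
16(1−ω_c) = −76(0−ω_c)  ⇒  92ω_c = 16  ⇒  ω_c = 4/23
sun–planet: 16·(1−4/23) = −30·(ω_p−ω_c)  ⇒  ω_p−ω_c = −(16/30)·(19/23) = -152/345

-152/345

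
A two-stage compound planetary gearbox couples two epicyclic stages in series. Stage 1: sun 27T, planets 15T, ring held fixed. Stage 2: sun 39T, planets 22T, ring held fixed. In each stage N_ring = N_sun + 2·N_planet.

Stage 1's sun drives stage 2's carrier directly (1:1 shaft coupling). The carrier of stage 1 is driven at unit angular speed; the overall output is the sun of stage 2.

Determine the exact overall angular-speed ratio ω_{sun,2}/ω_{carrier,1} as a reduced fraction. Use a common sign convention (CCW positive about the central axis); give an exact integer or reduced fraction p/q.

3416/351

Stage 1: N_ring = 27 + 2·15 = 57
Stage 1: 27(ω_s−ω_c) = −57(ω_r−ω_c),  ω_r=0, ω_c=1
Stage 1: ω_s = 1 − (57/27)(0−1) = 28/9
  ⇒ ω_s¹/ω_c¹ = 28/9
Stage 2: N_ring = 39 + 2·22 = 83
Stage 2: 39(ω_s−ω_c) = −83(ω_r−ω_c),  ω_r=0, ω_c=1
Stage 2: ω_s = 1 − (83/39)(0−1) = 122/39
  ⇒ ω_s²/ω_c² = 122/39
Coupling ω_c² = ω_s¹ ⇒ overall = 28/9 × 122/39 = 3416/351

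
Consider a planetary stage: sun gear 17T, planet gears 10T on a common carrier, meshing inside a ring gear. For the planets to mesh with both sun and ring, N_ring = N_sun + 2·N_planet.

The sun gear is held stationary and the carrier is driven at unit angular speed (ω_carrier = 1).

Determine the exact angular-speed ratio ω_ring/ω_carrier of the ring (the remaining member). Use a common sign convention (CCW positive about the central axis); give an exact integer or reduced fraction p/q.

54/37

N_ring = 17 + 2·10 = 37
17(ω_s−ω_c) = −37(ω_r−ω_c),  ω_s=0, ω_c=1
ω_r = 1 − (17/37)(0−1) = 54/37
ω_r/ω_c = 54/37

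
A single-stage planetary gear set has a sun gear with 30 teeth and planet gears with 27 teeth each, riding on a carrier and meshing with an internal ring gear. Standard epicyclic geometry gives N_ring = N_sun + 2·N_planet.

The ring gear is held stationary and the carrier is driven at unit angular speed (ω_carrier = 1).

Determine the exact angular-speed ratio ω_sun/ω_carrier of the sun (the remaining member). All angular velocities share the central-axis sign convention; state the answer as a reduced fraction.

N_ring = 30 + 2·27 = 84
30(ω_s−ω_c) = −84(ω_r−ω_c),  ω_r=0, ω_c=1
ω_s = 1 − (84/30)(0−1) = 19/5
ω_s/ω_c = 19/5

19/5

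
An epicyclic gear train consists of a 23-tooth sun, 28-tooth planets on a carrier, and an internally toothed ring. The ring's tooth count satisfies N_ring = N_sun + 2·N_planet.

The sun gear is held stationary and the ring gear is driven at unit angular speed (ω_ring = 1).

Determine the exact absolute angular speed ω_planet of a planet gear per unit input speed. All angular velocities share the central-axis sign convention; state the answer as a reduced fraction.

N_ring = 23 + 2·28 = 79
23(ω_s−ω_c) = −79(ω_r−ω_c),  ω_s=0, ω_r=1
23(0−ω_c) = −79(1−ω_c)  ⇒  102ω_c = 79  ⇒  ω_c = 79/102
sun–planet: 23·(0−79/102) = −28·(ω_p−ω_c)  ⇒  ω_p−ω_c = −(23/28)·(-79/102) = 1817/2856
ω_p = 79/102 + 1817/2856 = 79/56

79/56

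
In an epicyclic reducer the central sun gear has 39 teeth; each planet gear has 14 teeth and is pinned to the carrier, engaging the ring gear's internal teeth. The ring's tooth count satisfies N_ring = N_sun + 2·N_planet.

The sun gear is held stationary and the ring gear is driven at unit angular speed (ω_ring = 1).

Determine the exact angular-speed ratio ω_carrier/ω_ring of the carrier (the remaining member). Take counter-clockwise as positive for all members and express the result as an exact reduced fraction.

67/106

N_ring = 39 + 2·14 = 67
39(ω_s−ω_c) = −67(ω_r−ω_c),  ω_s=0, ω_r=1
39(0−ω_c) = −67(1−ω_c)  ⇒  106ω_c = 67  ⇒  ω_c = 67/106
ω_c/ω_r = 67/106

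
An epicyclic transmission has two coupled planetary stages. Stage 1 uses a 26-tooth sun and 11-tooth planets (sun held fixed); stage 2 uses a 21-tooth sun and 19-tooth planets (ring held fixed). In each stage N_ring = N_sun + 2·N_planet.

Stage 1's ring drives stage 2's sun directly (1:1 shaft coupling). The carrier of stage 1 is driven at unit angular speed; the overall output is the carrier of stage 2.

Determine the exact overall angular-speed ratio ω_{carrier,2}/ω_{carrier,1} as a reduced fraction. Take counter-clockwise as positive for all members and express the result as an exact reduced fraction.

259/640

Stage 1: N_ring = 26 + 2·11 = 48
Stage 1: 26(ω_s−ω_c) = −48(ω_r−ω_c),  ω_s=0, ω_c=1
Stage 1: ω_r = 1 − (26/48)(0−1) = 37/24
  ⇒ ω_r¹/ω_c¹ = 37/24
Stage 2: N_ring = 21 + 2·19 = 59
Stage 2: 21(ω_s−ω_c) = −59(ω_r−ω_c),  ω_r=0, ω_s=1
Stage 2: 21(1−ω_c) = −59(0−ω_c)  ⇒  80ω_c = 21  ⇒  ω_c = 21/80
  ⇒ ω_c²/ω_s² = 21/80
Coupling ω_s² = ω_r¹ ⇒ overall = 37/24 × 21/80 = 259/640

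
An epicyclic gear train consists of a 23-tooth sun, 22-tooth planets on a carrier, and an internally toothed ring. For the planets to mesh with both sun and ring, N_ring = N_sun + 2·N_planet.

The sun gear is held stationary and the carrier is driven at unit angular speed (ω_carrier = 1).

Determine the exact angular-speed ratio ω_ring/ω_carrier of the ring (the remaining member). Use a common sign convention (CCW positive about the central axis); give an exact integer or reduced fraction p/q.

N_ring = 23 + 2·22 = 67
23(ω_s−ω_c) = −67(ω_r−ω_c),  ω_s=0, ω_c=1
ω_r = 1 − (23/67)(0−1) = 90/67
ω_r/ω_c = 90/67

90/67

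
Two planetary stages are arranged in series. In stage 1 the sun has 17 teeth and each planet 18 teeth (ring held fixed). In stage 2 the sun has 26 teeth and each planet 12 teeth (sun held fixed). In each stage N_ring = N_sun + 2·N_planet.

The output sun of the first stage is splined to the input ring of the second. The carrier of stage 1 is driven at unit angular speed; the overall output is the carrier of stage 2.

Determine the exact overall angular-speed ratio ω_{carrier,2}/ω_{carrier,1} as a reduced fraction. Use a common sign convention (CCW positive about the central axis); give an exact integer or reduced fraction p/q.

875/323

Stage 1: N_ring = 17 + 2·18 = 53
Stage 1: 17(ω_s−ω_c) = −53(ω_r−ω_c),  ω_r=0, ω_c=1
Stage 1: ω_s = 1 − (53/17)(0−1) = 70/17
  ⇒ ω_s¹/ω_c¹ = 70/17
Stage 2: N_ring = 26 + 2·12 = 50
Stage 2: 26(ω_s−ω_c) = −50(ω_r−ω_c),  ω_s=0, ω_r=1
Stage 2: 26(0−ω_c) = −50(1−ω_c)  ⇒  76ω_c = 50  ⇒  ω_c = 25/38
  ⇒ ω_c²/ω_r² = 25/38
Coupling ω_r² = ω_s¹ ⇒ overall = 70/17 × 25/38 = 875/323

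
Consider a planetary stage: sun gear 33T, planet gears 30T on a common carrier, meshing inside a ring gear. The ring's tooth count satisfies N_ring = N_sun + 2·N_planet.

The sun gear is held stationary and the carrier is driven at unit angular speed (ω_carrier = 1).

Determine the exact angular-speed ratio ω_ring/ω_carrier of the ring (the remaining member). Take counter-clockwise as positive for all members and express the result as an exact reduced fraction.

42/31

N_ring = 33 + 2·30 = 93
33(ω_s−ω_c) = −93(ω_r−ω_c),  ω_s=0, ω_c=1
ω_r = 1 − (33/93)(0−1) = 42/31
ω_r/ω_c = 42/31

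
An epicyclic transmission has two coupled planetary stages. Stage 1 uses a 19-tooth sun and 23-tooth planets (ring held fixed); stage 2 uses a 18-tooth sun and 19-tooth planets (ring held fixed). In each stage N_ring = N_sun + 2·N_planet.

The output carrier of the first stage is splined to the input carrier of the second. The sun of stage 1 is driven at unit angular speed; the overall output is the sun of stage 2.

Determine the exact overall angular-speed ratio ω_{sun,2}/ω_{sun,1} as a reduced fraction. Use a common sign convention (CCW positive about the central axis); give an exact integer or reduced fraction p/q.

Stage 1: N_ring = 19 + 2·23 = 65
Stage 1: 19(ω_s−ω_c) = −65(ω_r−ω_c),  ω_r=0, ω_s=1
Stage 1: 19(1−ω_c) = −65(0−ω_c)  ⇒  84ω_c = 19  ⇒  ω_c = 19/84
  ⇒ ω_c¹/ω_s¹ = 19/84
Stage 2: N_ring = 18 + 2·19 = 56
Stage 2: 18(ω_s−ω_c) = −56(ω_r−ω_c),  ω_r=0, ω_c=1
Stage 2: ω_s = 1 − (56/18)(0−1) = 37/9
  ⇒ ω_s²/ω_c² = 37/9
Coupling ω_c² = ω_c¹ ⇒ overall = 19/84 × 37/9 = 703/756

703/756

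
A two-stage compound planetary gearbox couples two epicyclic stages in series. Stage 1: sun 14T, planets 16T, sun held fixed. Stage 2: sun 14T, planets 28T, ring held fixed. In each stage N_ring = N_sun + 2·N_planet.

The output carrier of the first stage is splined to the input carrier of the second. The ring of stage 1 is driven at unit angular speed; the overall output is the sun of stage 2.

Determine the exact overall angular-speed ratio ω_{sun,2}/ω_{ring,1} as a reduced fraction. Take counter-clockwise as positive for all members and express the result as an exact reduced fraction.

Stage 1: N_ring = 14 + 2·16 = 46
Stage 1: 14(ω_s−ω_c) = −46(ω_r−ω_c),  ω_s=0, ω_r=1
Stage 1: 14(0−ω_c) = −46(1−ω_c)  ⇒  60ω_c = 46  ⇒  ω_c = 23/30
  ⇒ ω_c¹/ω_r¹ = 23/30
Stage 2: N_ring = 14 + 2·28 = 70
Stage 2: 14(ω_s−ω_c) = −70(ω_r−ω_c),  ω_r=0, ω_c=1
Stage 2: ω_s = 1 − (70/14)(0−1) = 6
  ⇒ ω_s²/ω_c² = 6
Coupling ω_c² = ω_c¹ ⇒ overall = 23/30 × 6 = 23/5

23/5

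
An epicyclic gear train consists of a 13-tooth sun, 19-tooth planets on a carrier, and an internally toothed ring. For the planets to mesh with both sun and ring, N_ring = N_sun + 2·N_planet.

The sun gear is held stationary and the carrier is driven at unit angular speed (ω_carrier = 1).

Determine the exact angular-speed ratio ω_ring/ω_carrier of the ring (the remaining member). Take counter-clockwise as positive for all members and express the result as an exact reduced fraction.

64/51

N_ring = 13 + 2·19 = 51
13(ω_s−ω_c) = −51(ω_r−ω_c),  ω_s=0, ω_c=1
ω_r = 1 − (13/51)(0−1) = 64/51
ω_r/ω_c = 64/51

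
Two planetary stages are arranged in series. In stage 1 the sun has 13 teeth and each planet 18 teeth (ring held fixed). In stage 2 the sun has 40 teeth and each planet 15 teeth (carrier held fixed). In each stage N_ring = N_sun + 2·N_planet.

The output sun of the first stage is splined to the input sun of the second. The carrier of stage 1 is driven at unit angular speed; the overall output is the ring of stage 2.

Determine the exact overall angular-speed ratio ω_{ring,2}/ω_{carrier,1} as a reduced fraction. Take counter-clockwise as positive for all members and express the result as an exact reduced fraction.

Stage 1: N_ring = 13 + 2·18 = 49
Stage 1: 13(ω_s−ω_c) = −49(ω_r−ω_c),  ω_r=0, ω_c=1
Stage 1: ω_s = 1 − (49/13)(0−1) = 62/13
  ⇒ ω_s¹/ω_c¹ = 62/13
Stage 2: N_ring = 40 + 2·15 = 70
Stage 2: 40(ω_s−ω_c) = −70(ω_r−ω_c),  ω_c=0, ω_s=1
Stage 2: ω_r = 0 − (40/70)(1−0) = -4/7
  ⇒ ω_r²/ω_s² = -4/7
Coupling ω_s² = ω_s¹ ⇒ overall = 62/13 × -4/7 = -248/91

-248/91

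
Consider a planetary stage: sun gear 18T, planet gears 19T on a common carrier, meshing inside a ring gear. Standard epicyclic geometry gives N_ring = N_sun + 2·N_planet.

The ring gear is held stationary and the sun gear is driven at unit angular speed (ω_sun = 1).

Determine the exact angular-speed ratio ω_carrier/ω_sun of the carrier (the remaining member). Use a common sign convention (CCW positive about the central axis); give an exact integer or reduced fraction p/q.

N_ring = 18 + 2·19 = 56
18(ω_s−ω_c) = −56(ω_r−ω_c),  ω_r=0, ω_s=1
18(1−ω_c) = −56(0−ω_c)  ⇒  74ω_c = 18  ⇒  ω_c = 9/37
ω_c/ω_s = 9/37

9/37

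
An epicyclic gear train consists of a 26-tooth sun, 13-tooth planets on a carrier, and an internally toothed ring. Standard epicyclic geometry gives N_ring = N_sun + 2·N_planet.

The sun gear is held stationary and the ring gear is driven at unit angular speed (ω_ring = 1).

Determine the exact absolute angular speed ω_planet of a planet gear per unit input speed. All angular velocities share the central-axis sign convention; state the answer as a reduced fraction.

2

N_ring = 26 + 2·13 = 52
26(ω_s−ω_c) = −52(ω_r−ω_c),  ω_s=0, ω_r=1
26(0−ω_c) = −52(1−ω_c)  ⇒  78ω_c = 52  ⇒  ω_c = 2/3
sun–planet: 26·(0−2/3) = −13·(ω_p−ω_c)  ⇒  ω_p−ω_c = −(26/13)·(-2/3) = 4/3
ω_p = 2/3 + 4/3 = 2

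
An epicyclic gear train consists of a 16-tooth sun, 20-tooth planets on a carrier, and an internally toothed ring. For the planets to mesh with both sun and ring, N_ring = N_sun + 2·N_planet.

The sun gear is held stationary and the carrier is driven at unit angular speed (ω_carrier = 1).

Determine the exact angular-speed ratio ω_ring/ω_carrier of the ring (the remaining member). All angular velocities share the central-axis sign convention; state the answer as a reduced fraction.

N_ring = 16 + 2·20 = 56
16(ω_s−ω_c) = −56(ω_r−ω_c),  ω_s=0, ω_c=1
ω_r = 1 − (16/56)(0−1) = 9/7
ω_r/ω_c = 9/7

9/7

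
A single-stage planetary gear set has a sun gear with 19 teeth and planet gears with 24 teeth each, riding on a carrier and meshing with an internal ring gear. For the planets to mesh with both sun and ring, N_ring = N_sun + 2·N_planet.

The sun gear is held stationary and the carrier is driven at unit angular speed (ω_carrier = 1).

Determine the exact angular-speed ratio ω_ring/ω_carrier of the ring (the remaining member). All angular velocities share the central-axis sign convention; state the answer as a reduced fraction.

N_ring = 19 + 2·24 = 67
19(ω_s−ω_c) = −67(ω_r−ω_c),  ω_s=0, ω_c=1
ω_r = 1 − (19/67)(0−1) = 86/67
ω_r/ω_c = 86/67

86/67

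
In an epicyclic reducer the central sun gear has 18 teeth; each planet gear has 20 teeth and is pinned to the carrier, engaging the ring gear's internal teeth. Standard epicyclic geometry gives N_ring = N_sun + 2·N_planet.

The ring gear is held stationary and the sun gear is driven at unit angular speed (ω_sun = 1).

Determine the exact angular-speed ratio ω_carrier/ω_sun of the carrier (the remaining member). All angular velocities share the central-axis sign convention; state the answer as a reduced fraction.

N_ring = 18 + 2·20 = 58
18(ω_s−ω_c) = −58(ω_r−ω_c),  ω_r=0, ω_s=1
18(1−ω_c) = −58(0−ω_c)  ⇒  76ω_c = 18  ⇒  ω_c = 9/38
ω_c/ω_s = 9/38

9/38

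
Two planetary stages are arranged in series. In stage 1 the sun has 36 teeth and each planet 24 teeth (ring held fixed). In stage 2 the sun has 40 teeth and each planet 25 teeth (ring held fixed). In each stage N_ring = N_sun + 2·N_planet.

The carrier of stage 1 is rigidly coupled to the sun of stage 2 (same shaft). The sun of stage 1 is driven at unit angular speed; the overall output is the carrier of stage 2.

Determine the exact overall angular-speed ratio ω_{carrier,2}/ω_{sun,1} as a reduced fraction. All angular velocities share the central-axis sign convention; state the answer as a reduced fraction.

6/65

Stage 1: N_ring = 36 + 2·24 = 84
Stage 1: 36(ω_s−ω_c) = −84(ω_r−ω_c),  ω_r=0, ω_s=1
Stage 1: 36(1−ω_c) = −84(0−ω_c)  ⇒  120ω_c = 36  ⇒  ω_c = 3/10
  ⇒ ω_c¹/ω_s¹ = 3/10
Stage 2: N_ring = 40 + 2·25 = 90
Stage 2: 40(ω_s−ω_c) = −90(ω_r−ω_c),  ω_r=0, ω_s=1
Stage 2: 40(1−ω_c) = −90(0−ω_c)  ⇒  130ω_c = 40  ⇒  ω_c = 4/13
  ⇒ ω_c²/ω_s² = 4/13
Coupling ω_s² = ω_c¹ ⇒ overall = 3/10 × 4/13 = 6/65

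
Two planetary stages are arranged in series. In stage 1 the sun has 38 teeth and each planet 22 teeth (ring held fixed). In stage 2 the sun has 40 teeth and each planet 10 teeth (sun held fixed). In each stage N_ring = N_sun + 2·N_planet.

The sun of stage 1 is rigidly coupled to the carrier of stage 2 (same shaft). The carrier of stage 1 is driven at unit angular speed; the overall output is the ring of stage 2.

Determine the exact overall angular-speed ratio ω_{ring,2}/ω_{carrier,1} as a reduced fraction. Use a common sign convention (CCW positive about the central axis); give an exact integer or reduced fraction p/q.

Stage 1: N_ring = 38 + 2·22 = 82
Stage 1: 38(ω_s−ω_c) = −82(ω_r−ω_c),  ω_r=0, ω_c=1
Stage 1: ω_s = 1 − (82/38)(0−1) = 60/19
  ⇒ ω_s¹/ω_c¹ = 60/19
Stage 2: N_ring = 40 + 2·10 = 60
Stage 2: 40(ω_s−ω_c) = −60(ω_r−ω_c),  ω_s=0, ω_c=1
Stage 2: ω_r = 1 − (40/60)(0−1) = 5/3
  ⇒ ω_r²/ω_c² = 5/3
Coupling ω_c² = ω_s¹ ⇒ overall = 60/19 × 5/3 = 100/19

100/19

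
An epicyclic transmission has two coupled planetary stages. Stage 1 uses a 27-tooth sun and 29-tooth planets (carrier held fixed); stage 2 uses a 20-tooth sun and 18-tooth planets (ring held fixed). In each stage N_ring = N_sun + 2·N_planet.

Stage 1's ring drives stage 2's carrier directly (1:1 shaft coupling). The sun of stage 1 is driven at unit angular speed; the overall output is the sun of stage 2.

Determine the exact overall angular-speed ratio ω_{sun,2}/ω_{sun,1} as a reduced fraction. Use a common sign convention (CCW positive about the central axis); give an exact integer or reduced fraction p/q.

Stage 1: N_ring = 27 + 2·29 = 85
Stage 1: 27(ω_s−ω_c) = −85(ω_r−ω_c),  ω_c=0, ω_s=1
Stage 1: ω_r = 0 − (27/85)(1−0) = -27/85
  ⇒ ω_r¹/ω_s¹ = -27/85
Stage 2: N_ring = 20 + 2·18 = 56
Stage 2: 20(ω_s−ω_c) = −56(ω_r−ω_c),  ω_r=0, ω_c=1
Stage 2: ω_s = 1 − (56/20)(0−1) = 19/5
  ⇒ ω_s²/ω_c² = 19/5
Coupling ω_c² = ω_r¹ ⇒ overall = -27/85 × 19/5 = -513/425

-513/425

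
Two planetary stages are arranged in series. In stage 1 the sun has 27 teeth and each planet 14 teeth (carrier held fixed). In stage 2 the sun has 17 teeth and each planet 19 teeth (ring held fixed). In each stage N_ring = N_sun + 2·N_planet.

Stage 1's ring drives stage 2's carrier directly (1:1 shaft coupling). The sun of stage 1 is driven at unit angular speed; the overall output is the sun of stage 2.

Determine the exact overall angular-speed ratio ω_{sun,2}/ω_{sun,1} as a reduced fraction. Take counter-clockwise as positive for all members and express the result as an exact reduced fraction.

-1944/935

Stage 1: N_ring = 27 + 2·14 = 55
Stage 1: 27(ω_s−ω_c) = −55(ω_r−ω_c),  ω_c=0, ω_s=1
Stage 1: ω_r = 0 − (27/55)(1−0) = -27/55
  ⇒ ω_r¹/ω_s¹ = -27/55
Stage 2: N_ring = 17 + 2·19 = 55
Stage 2: 17(ω_s−ω_c) = −55(ω_r−ω_c),  ω_r=0, ω_c=1
Stage 2: ω_s = 1 − (55/17)(0−1) = 72/17
  ⇒ ω_s²/ω_c² = 72/17
Coupling ω_c² = ω_r¹ ⇒ overall = -27/55 × 72/17 = -1944/935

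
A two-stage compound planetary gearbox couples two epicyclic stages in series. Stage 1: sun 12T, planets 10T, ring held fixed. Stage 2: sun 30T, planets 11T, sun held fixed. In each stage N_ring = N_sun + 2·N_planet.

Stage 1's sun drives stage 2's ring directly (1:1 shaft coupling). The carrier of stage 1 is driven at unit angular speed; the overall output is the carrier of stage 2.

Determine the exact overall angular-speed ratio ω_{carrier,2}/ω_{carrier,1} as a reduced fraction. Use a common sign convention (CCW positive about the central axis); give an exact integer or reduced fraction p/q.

286/123

Stage 1: N_ring = 12 + 2·10 = 32
Stage 1: 12(ω_s−ω_c) = −32(ω_r−ω_c),  ω_r=0, ω_c=1
Stage 1: ω_s = 1 − (32/12)(0−1) = 11/3
  ⇒ ω_s¹/ω_c¹ = 11/3
Stage 2: N_ring = 30 + 2·11 = 52
Stage 2: 30(ω_s−ω_c) = −52(ω_r−ω_c),  ω_s=0, ω_r=1
Stage 2: 30(0−ω_c) = −52(1−ω_c)  ⇒  82ω_c = 52  ⇒  ω_c = 26/41
  ⇒ ω_c²/ω_r² = 26/41
Coupling ω_r² = ω_s¹ ⇒ overall = 11/3 × 26/41 = 286/123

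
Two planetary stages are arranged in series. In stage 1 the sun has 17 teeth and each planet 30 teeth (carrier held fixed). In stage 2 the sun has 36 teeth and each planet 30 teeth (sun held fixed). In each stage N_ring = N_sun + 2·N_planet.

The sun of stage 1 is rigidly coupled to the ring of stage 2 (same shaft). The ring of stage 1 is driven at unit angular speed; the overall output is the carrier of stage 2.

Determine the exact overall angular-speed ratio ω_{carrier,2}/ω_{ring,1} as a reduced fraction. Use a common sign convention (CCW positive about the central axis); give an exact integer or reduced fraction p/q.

-56/17

Stage 1: N_ring = 17 + 2·30 = 77
Stage 1: 17(ω_s−ω_c) = −77(ω_r−ω_c),  ω_c=0, ω_r=1
Stage 1: ω_s = 0 − (77/17)(1−0) = -77/17
  ⇒ ω_s¹/ω_r¹ = -77/17
Stage 2: N_ring = 36 + 2·30 = 96
Stage 2: 36(ω_s−ω_c) = −96(ω_r−ω_c),  ω_s=0, ω_r=1
Stage 2: 36(0−ω_c) = −96(1−ω_c)  ⇒  132ω_c = 96  ⇒  ω_c = 8/11
  ⇒ ω_c²/ω_r² = 8/11
Coupling ω_r² = ω_s¹ ⇒ overall = -77/17 × 8/11 = -56/17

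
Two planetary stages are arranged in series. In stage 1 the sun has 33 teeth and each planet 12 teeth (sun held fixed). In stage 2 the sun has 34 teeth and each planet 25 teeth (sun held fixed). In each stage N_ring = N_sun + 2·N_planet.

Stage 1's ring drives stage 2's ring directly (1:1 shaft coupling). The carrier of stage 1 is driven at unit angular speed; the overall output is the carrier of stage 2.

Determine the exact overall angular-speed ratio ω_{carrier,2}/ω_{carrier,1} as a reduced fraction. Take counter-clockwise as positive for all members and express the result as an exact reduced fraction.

1260/1121

Stage 1: N_ring = 33 + 2·12 = 57
Stage 1: 33(ω_s−ω_c) = −57(ω_r−ω_c),  ω_s=0, ω_c=1
Stage 1: ω_r = 1 − (33/57)(0−1) = 30/19
  ⇒ ω_r¹/ω_c¹ = 30/19
Stage 2: N_ring = 34 + 2·25 = 84
Stage 2: 34(ω_s−ω_c) = −84(ω_r−ω_c),  ω_s=0, ω_r=1
Stage 2: 34(0−ω_c) = −84(1−ω_c)  ⇒  118ω_c = 84  ⇒  ω_c = 42/59
  ⇒ ω_c²/ω_r² = 42/59
Coupling ω_r² = ω_r¹ ⇒ overall = 30/19 × 42/59 = 1260/1121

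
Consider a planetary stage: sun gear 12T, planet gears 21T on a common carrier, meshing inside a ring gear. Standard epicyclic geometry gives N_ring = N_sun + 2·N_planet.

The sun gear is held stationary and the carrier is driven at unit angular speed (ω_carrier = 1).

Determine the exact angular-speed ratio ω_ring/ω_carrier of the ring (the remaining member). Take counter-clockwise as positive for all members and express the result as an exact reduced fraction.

N_ring = 12 + 2·21 = 54
12(ω_s−ω_c) = −54(ω_r−ω_c),  ω_s=0, ω_c=1
ω_r = 1 − (12/54)(0−1) = 11/9
ω_r/ω_c = 11/9

11/9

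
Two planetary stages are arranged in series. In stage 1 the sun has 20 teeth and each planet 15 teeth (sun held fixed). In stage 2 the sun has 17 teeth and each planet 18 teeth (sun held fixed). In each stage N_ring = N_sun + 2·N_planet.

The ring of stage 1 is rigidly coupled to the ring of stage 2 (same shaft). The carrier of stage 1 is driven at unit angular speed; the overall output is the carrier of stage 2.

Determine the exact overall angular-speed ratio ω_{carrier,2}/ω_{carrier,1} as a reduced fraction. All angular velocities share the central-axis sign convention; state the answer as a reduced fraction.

Stage 1: N_ring = 20 + 2·15 = 50
Stage 1: 20(ω_s−ω_c) = −50(ω_r−ω_c),  ω_s=0, ω_c=1
Stage 1: ω_r = 1 − (20/50)(0−1) = 7/5
  ⇒ ω_r¹/ω_c¹ = 7/5
Stage 2: N_ring = 17 + 2·18 = 53
Stage 2: 17(ω_s−ω_c) = −53(ω_r−ω_c),  ω_s=0, ω_r=1
Stage 2: 17(0−ω_c) = −53(1−ω_c)  ⇒  70ω_c = 53  ⇒  ω_c = 53/70
  ⇒ ω_c²/ω_r² = 53/70
Coupling ω_r² = ω_r¹ ⇒ overall = 7/5 × 53/70 = 53/50

53/50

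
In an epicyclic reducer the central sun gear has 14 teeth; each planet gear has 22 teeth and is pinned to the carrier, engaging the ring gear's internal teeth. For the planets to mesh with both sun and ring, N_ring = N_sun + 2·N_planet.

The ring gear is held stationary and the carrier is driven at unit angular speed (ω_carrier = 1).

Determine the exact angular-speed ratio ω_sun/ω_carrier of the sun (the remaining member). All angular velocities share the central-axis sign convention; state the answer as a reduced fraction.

36/7

N_ring = 14 + 2·22 = 58
14(ω_s−ω_c) = −58(ω_r−ω_c),  ω_r=0, ω_c=1
ω_s = 1 − (58/14)(0−1) = 36/7
ω_s/ω_c = 36/7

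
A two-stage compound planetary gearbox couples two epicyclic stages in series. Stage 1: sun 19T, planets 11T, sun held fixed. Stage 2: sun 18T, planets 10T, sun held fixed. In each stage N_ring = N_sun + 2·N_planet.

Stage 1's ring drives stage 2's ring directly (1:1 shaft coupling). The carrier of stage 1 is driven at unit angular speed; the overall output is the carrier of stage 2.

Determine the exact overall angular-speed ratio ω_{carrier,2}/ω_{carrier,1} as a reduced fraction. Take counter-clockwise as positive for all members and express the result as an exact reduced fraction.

285/287

Stage 1: N_ring = 19 + 2·11 = 41
Stage 1: 19(ω_s−ω_c) = −41(ω_r−ω_c),  ω_s=0, ω_c=1
Stage 1: ω_r = 1 − (19/41)(0−1) = 60/41
  ⇒ ω_r¹/ω_c¹ = 60/41
Stage 2: N_ring = 18 + 2·10 = 38
Stage 2: 18(ω_s−ω_c) = −38(ω_r−ω_c),  ω_s=0, ω_r=1
Stage 2: 18(0−ω_c) = −38(1−ω_c)  ⇒  56ω_c = 38  ⇒  ω_c = 19/28
  ⇒ ω_c²/ω_r² = 19/28
Coupling ω_r² = ω_r¹ ⇒ overall = 60/41 × 19/28 = 285/287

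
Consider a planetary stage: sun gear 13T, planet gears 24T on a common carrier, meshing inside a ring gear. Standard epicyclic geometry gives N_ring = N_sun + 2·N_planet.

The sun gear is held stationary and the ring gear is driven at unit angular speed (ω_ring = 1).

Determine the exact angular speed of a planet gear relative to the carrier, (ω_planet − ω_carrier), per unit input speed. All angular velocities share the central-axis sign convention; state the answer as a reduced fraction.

793/1776

N_ring = 13 + 2·24 = 61
13(ω_s−ω_c) = −61(ω_r−ω_c),  ω_s=0, ω_r=1
13(0−ω_c) = −61(1−ω_c)  ⇒  74ω_c = 61  ⇒  ω_c = 61/74
sun–planet: 13·(0−61/74) = −24·(ω_p−ω_c)  ⇒  ω_p−ω_c = −(13/24)·(-61/74) = 793/1776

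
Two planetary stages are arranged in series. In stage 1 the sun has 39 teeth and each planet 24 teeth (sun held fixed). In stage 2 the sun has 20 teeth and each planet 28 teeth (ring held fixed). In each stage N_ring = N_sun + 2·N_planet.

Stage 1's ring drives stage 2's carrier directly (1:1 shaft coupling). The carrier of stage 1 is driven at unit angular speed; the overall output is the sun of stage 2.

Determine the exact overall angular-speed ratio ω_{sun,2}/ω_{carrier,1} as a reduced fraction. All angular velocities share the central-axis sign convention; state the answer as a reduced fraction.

Stage 1: N_ring = 39 + 2·24 = 87
Stage 1: 39(ω_s−ω_c) = −87(ω_r−ω_c),  ω_s=0, ω_c=1
Stage 1: ω_r = 1 − (39/87)(0−1) = 42/29
  ⇒ ω_r¹/ω_c¹ = 42/29
Stage 2: N_ring = 20 + 2·28 = 76
Stage 2: 20(ω_s−ω_c) = −76(ω_r−ω_c),  ω_r=0, ω_c=1
Stage 2: ω_s = 1 − (76/20)(0−1) = 24/5
  ⇒ ω_s²/ω_c² = 24/5
Coupling ω_c² = ω_r¹ ⇒ overall = 42/29 × 24/5 = 1008/145

1008/145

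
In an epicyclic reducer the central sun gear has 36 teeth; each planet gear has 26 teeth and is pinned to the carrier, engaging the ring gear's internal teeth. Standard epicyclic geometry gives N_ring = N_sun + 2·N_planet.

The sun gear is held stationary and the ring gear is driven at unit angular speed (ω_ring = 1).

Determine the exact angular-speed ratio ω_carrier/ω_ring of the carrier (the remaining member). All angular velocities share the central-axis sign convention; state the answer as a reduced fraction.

N_ring = 36 + 2·26 = 88
36(ω_s−ω_c) = −88(ω_r−ω_c),  ω_s=0, ω_r=1
36(0−ω_c) = −88(1−ω_c)  ⇒  124ω_c = 88  ⇒  ω_c = 22/31
ω_c/ω_r = 22/31

22/31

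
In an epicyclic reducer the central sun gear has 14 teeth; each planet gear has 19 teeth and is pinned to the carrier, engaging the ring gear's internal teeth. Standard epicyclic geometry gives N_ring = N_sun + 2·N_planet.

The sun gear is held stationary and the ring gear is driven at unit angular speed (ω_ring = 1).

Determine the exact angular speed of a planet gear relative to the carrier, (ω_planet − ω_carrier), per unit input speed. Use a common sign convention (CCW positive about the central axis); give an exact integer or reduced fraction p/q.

N_ring = 14 + 2·19 = 52
14(ω_s−ω_c) = −52(ω_r−ω_c),  ω_s=0, ω_r=1
14(0−ω_c) = −52(1−ω_c)  ⇒  66ω_c = 52  ⇒  ω_c = 26/33
sun–planet: 14·(0−26/33) = −19·(ω_p−ω_c)  ⇒  ω_p−ω_c = −(14/19)·(-26/33) = 364/627

364/627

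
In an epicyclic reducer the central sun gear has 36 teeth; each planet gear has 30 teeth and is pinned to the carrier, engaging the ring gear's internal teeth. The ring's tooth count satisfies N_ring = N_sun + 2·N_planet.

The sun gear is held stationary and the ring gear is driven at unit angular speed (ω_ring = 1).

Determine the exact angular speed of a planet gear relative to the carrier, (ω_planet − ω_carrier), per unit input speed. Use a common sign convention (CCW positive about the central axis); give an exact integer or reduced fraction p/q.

N_ring = 36 + 2·30 = 96
36(ω_s−ω_c) = −96(ω_r−ω_c),  ω_s=0, ω_r=1
36(0−ω_c) = −96(1−ω_c)  ⇒  132ω_c = 96  ⇒  ω_c = 8/11
sun–planet: 36·(0−8/11) = −30·(ω_p−ω_c)  ⇒  ω_p−ω_c = −(36/30)·(-8/11) = 48/55

48/55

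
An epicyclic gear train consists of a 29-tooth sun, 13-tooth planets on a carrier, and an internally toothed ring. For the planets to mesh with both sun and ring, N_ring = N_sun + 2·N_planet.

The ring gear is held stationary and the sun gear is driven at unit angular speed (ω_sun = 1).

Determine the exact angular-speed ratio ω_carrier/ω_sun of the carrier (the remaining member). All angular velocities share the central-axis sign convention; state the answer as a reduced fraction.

N_ring = 29 + 2·13 = 55
29(ω_s−ω_c) = −55(ω_r−ω_c),  ω_r=0, ω_s=1
29(1−ω_c) = −55(0−ω_c)  ⇒  84ω_c = 29  ⇒  ω_c = 29/84
ω_c/ω_s = 29/84

29/84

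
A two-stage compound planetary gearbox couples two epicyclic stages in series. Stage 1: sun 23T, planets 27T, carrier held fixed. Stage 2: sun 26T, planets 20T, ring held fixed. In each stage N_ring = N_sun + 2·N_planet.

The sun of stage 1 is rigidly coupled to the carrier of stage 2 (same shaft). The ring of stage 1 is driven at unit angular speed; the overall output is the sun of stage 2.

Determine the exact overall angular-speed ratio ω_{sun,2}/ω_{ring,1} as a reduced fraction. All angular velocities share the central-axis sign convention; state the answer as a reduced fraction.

-154/13

Stage 1: N_ring = 23 + 2·27 = 77
Stage 1: 23(ω_s−ω_c) = −77(ω_r−ω_c),  ω_c=0, ω_r=1
Stage 1: ω_s = 0 − (77/23)(1−0) = -77/23
  ⇒ ω_s¹/ω_r¹ = -77/23
Stage 2: N_ring = 26 + 2·20 = 66
Stage 2: 26(ω_s−ω_c) = −66(ω_r−ω_c),  ω_r=0, ω_c=1
Stage 2: ω_s = 1 − (66/26)(0−1) = 46/13
  ⇒ ω_s²/ω_c² = 46/13
Coupling ω_c² = ω_s¹ ⇒ overall = -77/23 × 46/13 = -154/13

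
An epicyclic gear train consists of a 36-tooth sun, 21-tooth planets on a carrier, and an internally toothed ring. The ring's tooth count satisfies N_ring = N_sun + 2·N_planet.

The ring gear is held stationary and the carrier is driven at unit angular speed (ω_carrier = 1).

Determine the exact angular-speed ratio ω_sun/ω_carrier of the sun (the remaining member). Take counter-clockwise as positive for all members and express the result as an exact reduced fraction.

N_ring = 36 + 2·21 = 78
36(ω_s−ω_c) = −78(ω_r−ω_c),  ω_r=0, ω_c=1
ω_s = 1 − (78/36)(0−1) = 19/6
ω_s/ω_c = 19/6

19/6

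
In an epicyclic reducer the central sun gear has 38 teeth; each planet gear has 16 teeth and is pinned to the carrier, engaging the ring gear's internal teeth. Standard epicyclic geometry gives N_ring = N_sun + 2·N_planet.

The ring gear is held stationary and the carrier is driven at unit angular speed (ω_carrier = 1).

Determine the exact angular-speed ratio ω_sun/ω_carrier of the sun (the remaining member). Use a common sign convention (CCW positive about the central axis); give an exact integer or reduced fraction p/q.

54/19

N_ring = 38 + 2·16 = 70
38(ω_s−ω_c) = −70(ω_r−ω_c),  ω_r=0, ω_c=1
ω_s = 1 − (70/38)(0−1) = 54/19
ω_s/ω_c = 54/19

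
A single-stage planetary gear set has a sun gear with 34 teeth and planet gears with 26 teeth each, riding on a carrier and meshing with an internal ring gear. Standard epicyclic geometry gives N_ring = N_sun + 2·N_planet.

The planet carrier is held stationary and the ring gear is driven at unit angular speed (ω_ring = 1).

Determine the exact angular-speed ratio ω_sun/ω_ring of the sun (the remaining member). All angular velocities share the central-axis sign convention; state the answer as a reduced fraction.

-43/17

N_ring = 34 + 2·26 = 86
34(ω_s−ω_c) = −86(ω_r−ω_c),  ω_c=0, ω_r=1
ω_s = 0 − (86/34)(1−0) = -43/17
ω_s/ω_r = -43/17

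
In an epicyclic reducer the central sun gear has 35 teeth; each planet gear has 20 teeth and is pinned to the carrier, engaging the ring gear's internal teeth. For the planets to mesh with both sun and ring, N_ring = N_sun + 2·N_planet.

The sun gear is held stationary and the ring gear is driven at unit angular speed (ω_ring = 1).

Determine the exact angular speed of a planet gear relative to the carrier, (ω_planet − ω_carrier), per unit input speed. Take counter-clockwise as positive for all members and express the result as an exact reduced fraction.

N_ring = 35 + 2·20 = 75
35(ω_s−ω_c) = −75(ω_r−ω_c),  ω_s=0, ω_r=1
35(0−ω_c) = −75(1−ω_c)  ⇒  110ω_c = 75  ⇒  ω_c = 15/22
sun–planet: 35·(0−15/22) = −20·(ω_p−ω_c)  ⇒  ω_p−ω_c = −(35/20)·(-15/22) = 105/88

105/88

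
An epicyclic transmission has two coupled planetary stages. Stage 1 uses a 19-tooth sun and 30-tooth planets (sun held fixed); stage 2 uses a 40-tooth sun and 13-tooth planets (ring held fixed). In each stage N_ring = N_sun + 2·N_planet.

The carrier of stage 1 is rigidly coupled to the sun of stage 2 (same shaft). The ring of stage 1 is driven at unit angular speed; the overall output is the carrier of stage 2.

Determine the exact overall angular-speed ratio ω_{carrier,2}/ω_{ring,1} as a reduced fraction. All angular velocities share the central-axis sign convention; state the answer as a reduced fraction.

790/2597

Stage 1: N_ring = 19 + 2·30 = 79
Stage 1: 19(ω_s−ω_c) = −79(ω_r−ω_c),  ω_s=0, ω_r=1
Stage 1: 19(0−ω_c) = −79(1−ω_c)  ⇒  98ω_c = 79  ⇒  ω_c = 79/98
  ⇒ ω_c¹/ω_r¹ = 79/98
Stage 2: N_ring = 40 + 2·13 = 66
Stage 2: 40(ω_s−ω_c) = −66(ω_r−ω_c),  ω_r=0, ω_s=1
Stage 2: 40(1−ω_c) = −66(0−ω_c)  ⇒  106ω_c = 40  ⇒  ω_c = 20/53
  ⇒ ω_c²/ω_s² = 20/53
Coupling ω_s² = ω_c¹ ⇒ overall = 79/98 × 20/53 = 790/2597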